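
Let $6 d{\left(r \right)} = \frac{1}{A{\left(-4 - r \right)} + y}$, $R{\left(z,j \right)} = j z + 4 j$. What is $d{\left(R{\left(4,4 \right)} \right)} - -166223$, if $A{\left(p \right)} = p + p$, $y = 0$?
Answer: $\frac{71808335}{432} \approx 1.6622 \cdot 10^{5}$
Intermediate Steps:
$R{\left(z,j \right)} = 4 j + j z$
$A{\left(p \right)} = 2 p$
$d{\left(r \right)} = \frac{1}{6 \left(-8 - 2 r\right)}$ ($d{\left(r \right)} = \frac{1}{6 \left(2 \left(-4 - r\right) + 0\right)} = \frac{1}{6 \left(\left(-8 - 2 r\right) + 0\right)} = \frac{1}{6 \left(-8 - 2 r\right)}$)
$d{\left(R{\left(4,4 \right)} \right)} - -166223 = - \frac{1}{48 + 12 \cdot 4 \left(4 + 4\right)} - -166223 = - \frac{1}{48 + 12 \cdot 4 \cdot 8} + 166223 = - \frac{1}{48 + 12 \cdot 32} + 166223 = - \frac{1}{48 + 384} + 166223 = - \frac{1}{432} + 166223 = \frac{71808335}{432}$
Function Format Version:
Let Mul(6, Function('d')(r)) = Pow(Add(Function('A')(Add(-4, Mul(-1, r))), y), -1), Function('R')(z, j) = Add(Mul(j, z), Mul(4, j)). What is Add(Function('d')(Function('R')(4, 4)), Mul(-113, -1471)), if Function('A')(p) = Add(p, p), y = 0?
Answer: Rational(71808335, 432) ≈ 1.6622e+5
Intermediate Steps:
Function('R')(z, j) = Add(Mul(4, j), Mul(j, z))
Function('A')(p) = Mul(2, p)
Function('d')(r) = Mul(Rational(1, 6), Pow(Add(-8, Mul(-2, r)), -1)) (Function('d')(r) = Mul(Rational(1, 6), Pow(Add(Mul(2, Add(-4, Mul(-1, r))), 0), -1)) = Mul(Rational(1, 6), Pow(Add(Add(-8, Mul(-2, r)), 0), -1)) = Mul(Rational(1, 6), Pow(Add(-8, Mul(-2, r)), -1)))
Add(Function('d')(Function('R')(4, 4)), Mul(-113, -1471)) = Add(Mul(-1, Pow(Add(48, Mul(12, Mul(4, Add(4, 4)))), -1)), Mul(-113, -1471)) = Add(Mul(-1, Pow(Add(48, Mul(12, Mul(4, 8))), -1)), 166223) = Add(Mul(-1, Pow(Add(48, Mul(12, 32)), -1)), 166223) = Add(Mul(-1, Pow(Add(48, 384), -1)), 166223) = Add(Mul(-1, Pow(432, -1)), 166223) = Add(Mul(-1, Rational(1, 432)), 166223) = Add(Rational(-1, 432), 166223) = Rational(71808335, 432)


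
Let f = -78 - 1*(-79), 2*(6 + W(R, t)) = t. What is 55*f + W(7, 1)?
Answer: 99/2 ≈ 49.500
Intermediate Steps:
W(R, t) = -6 + t/2
f = 1 (f = -78 + 79 = 1)
55*f + W(7, 1) = 55*1 + (-6 + (½)*1) = 55 + (-6 + ½) = 55 - 11/2 = 99/2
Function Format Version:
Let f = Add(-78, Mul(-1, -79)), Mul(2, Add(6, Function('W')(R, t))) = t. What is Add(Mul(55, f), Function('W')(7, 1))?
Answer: Rational(99, 2) ≈ 49.500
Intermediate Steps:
Function('W')(R, t) = Add(-6, Mul(Rational(1, 2), t))
f = 1 (f = Add(-78, 79) = 1)
Add(Mul(55, f), Function('W')(7, 1)) = Add(Mul(55, 1), Add(-6, Mul(Rational(1, 2), 1))) = Add(55, Add(-6, Rational(1, 2))) = Add(55, Rational(-11, 2)) = Rational(99, 2)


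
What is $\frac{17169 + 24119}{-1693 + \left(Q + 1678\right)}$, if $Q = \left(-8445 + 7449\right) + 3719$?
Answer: $\frac{10322}{677} \approx 15.247$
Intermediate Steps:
$Q = 2723$ ($Q = -996 + 3719 = 2723$)
$\frac{17169 + 24119}{-1693 + \left(Q + 1678\right)} = \frac{17169 + 24119}{-1693 + \left(2723 + 1678\right)} = \frac{41288}{-1693 + 4401} = \frac{41288}{2708} = 41288 \cdot \frac{1}{2708} = \frac{10322}{677}$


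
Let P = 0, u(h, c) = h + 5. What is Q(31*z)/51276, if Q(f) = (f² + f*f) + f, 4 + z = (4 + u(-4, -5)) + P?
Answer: 651/17092 ≈ 0.038088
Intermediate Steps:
u(h, c) = 5 + h
z = 1 (z = -4 + ((4 + (5 - 4)) + 0) = -4 + ((4 + 1) + 0) = -4 + (5 + 0) = -4 + 5 = 1)
Q(f) = f + 2*f² (Q(f) = (f² + f²) + f = 2*f² + f = f + 2*f²)
Q(31*z)/51276 = ((31*1)*(1 + 2*(31*1)))/51276 = (31*(1 + 2*31))*(1/51276) = (31*(1 + 62))*(1/51276) = (31*63)*(1/51276) = 1953*(1/51276) = 651/17092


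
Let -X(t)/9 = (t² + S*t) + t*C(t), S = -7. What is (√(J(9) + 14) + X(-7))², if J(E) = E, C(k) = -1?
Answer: (945 - √23)² ≈ 8.8398e+5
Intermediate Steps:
X(t) = -9*t² + 72*t (X(t) = -9*((t² - 7*t) + t*(-1)) = -9*((t² - 7*t) - t) = -9*(t² - 8*t) = -9*t² + 72*t)
(√(J(9) + 14) + X(-7))² = (√(9 + 14) + 9*(-7)*(8 - 1*(-7)))² = (√23 + 9*(-7)*(8 + 7))² = (√23 + 9*(-7)*15)² = (√23 - 945)² = (-945 + √23)²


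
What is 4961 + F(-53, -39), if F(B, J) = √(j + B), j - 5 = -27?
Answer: 4961 + 5*I*√3 ≈ 4961.0 + 8.6602*I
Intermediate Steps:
j = -22 (j = 5 - 27 = -22)
F(B, J) = √(-22 + B)
4961 + F(-53, -39) = 4961 + √(-22 - 53) = 4961 + √(-75) = 4961 + 5*I*√3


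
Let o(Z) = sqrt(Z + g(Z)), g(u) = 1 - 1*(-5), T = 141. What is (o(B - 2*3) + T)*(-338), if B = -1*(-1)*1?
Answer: -47996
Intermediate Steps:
B = 1 (B = 1*1 = 1)
g(u) = 6 (g(u) = 1 + 5 = 6)
o(Z) = sqrt(6 + Z) (o(Z) = sqrt(Z + 6) = sqrt(6 + Z))
(o(B - 2*3) + T)*(-338) = (sqrt(6 + (1 - 2*3)) + 141)*(-338) = (sqrt(6 + (1 - 6)) + 141)*(-338) = (sqrt(6 - 5) + 141)*(-338) = (sqrt(1) + 141)*(-338) = (1 + 141)*(-338) = 142*(-338) = -47996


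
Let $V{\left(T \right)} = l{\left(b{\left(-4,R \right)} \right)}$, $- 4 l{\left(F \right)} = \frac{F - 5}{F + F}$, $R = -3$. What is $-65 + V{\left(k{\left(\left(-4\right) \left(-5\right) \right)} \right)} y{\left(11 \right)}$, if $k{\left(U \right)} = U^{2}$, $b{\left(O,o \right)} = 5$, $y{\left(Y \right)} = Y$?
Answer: $-65$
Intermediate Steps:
$l{\left(F \right)} = - \frac{-5 + F}{8 F}$ ($l{\left(F \right)} = - \frac{\left(F - 5\right) \frac{1}{F + F}}{4} = - \frac{\left(-5 + F\right) \frac{1}{2 F}}{4} = - \frac{\frac{1}{2} \frac{1}{F} \left(-5 + F\right)}{4} = - \frac{-5 + F}{8 F}$)
$V{\left(T \right)} = 0$ ($V{\left(T \right)} = \frac{5 - 5}{8 \cdot 5} = \frac{1}{8} \cdot \frac{1}{5} \left(5 - 5\right) = \frac{1}{8} \cdot \frac{1}{5} \cdot 0 = 0$)
$-65 + V{\left(k{\left(\left(-4\right) \left(-5\right) \right)} \right)} y{\left(11 \right)} = -65 + 0 \cdot 11 = -65 + 0 = -65$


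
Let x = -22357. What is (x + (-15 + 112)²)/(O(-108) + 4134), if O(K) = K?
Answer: -2158/671 ≈ -3.2161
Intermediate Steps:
(x + (-15 + 112)²)/(O(-108) + 4134) = (-22357 + (-15 + 112)²)/(-108 + 4134) = (-22357 + 97²)/4026 = (-22357 + 9409)*(1/4026) = -12948*1/4026 = -2158/671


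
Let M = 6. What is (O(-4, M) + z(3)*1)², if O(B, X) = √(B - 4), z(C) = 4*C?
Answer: 136 + 48*I*√2 ≈ 136.0 + 67.882*I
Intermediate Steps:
O(B, X) = √(-4 + B)
(O(-4, M) + z(3)*1)² = (√(-4 - 4) + (4*3)*1)² = (√(-8) + 12*1)² = (2*I*√2 + 12)² = (12 + 2*I*√2)²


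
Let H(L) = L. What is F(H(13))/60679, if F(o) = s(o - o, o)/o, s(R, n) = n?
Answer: 1/60679 ≈ 1.6480e-5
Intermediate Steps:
F(o) = 1 (F(o) = o/o = 1)
F(H(13))/60679 = 1/60679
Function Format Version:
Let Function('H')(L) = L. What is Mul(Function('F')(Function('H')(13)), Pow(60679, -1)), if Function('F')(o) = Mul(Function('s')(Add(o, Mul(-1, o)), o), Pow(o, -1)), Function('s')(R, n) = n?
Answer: Rational(1, 60679) ≈ 1.6480e-5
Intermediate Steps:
Function('F')(o) = 1 (Function('F')(o) = Mul(o, Pow(o, -1)) = 1)
Mul(Function('F')(Function('H')(13)), Pow(60679, -1)) = Mul(1, Pow(60679, -1)) = Mul(1, Rational(1, 60679)) = Rational(1, 60679)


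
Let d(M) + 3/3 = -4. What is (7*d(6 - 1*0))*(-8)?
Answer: 280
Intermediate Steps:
d(M) = -5 (d(M) = -1 - 4 = -5)
(7*d(6 - 1*0))*(-8) = (7*(-5))*(-8) = -35*(-8) = 280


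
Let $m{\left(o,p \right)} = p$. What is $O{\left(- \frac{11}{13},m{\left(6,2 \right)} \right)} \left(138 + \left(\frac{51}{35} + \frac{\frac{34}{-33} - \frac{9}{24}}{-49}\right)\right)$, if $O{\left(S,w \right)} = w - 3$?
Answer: $- \frac{1288849}{9240} \approx -139.49$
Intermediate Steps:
$O{\left(S,w \right)} = -3 + w$
$O{\left(- \frac{11}{13},m{\left(6,2 \right)} \right)} \left(138 + \left(\frac{51}{35} + \frac{\frac{34}{-33} - \frac{9}{24}}{-49}\right)\right) = \left(-3 + 2\right) \left(138 + \left(\frac{51}{35} + \frac{\frac{34}{-33} - \frac{9}{24}}{-49}\right)\right) = - (138 + \left(51 \cdot \frac{1}{35} + \left(34 \left(- \frac{1}{33}\right) - \frac{3}{8}\right) \left(- \frac{1}{49}\right)\right)) = - (138 + \left(\frac{51}{35} + \left(- \frac{34}{33} - \frac{3}{8}\right) \left(- \frac{1}{49}\right)\right)) = - (138 + \left(\frac{51}{35} - - \frac{53}{1848}\right)) = - (138 + \left(\frac{51}{35} + \frac{53}{1848}\right)) = - (138 + \frac{13729}{9240}) = \left(-1\right) \frac{1288849}{9240} = - \frac{1288849}{9240}$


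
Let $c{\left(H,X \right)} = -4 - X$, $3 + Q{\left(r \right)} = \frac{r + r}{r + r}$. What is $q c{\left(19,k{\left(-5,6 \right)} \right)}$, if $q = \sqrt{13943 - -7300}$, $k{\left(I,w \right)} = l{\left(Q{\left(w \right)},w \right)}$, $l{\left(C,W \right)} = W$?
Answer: $- 10 \sqrt{21243} \approx -1457.5$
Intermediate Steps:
$Q{\left(r \right)} = -2$ ($Q{\left(r \right)} = -3 + \frac{r + r}{r + r} = -3 + \frac{2 r}{2 r} = -3 + 2 r \frac{1}{2 r} = -3 + 1 = -2$)
$k{\left(I,w \right)} = w$
$q = \sqrt{21243}$ ($q = \sqrt{13943 + 7300} = \sqrt{21243} \approx 145.75$)
$q c{\left(19,k{\left(-5,6 \right)} \right)} = \sqrt{21243} \left(-4 - 6\right) = \sqrt{21243} \left(-10\right) = - 10 \sqrt{21243}$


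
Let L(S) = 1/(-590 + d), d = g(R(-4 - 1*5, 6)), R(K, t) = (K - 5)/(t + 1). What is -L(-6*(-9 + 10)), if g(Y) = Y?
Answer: 1/592 ≈ 0.0016892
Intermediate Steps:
R(K, t) = (-5 + K)/(1 + t)
d = -2 (d = (-5 + (-4 - 1*5))/(1 + 6) = (-5 + (-4 - 5))/7 = (-5 - 9)/7 = (⅐)*(-14) = -2)
L(S) = -1/592 (L(S) = 1/(-590 - 2) = 1/(-592) = -1/592)
-L(-6*(-9 + 10)) = -1*(-1/592) = 1/592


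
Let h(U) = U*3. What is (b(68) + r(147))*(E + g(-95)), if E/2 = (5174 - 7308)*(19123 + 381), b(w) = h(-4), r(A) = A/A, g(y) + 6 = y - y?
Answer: 915673858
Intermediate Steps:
h(U) = 3*U
g(y) = -6 (g(y) = -6 + (y - y) = -6 + 0 = -6)
r(A) = 1
b(w) = -12 (b(w) = 3*(-4) = -12)
E = -83243072 (E = 2*((5174 - 7308)*(19123 + 381)) = 2*(-2134*19504) = 2*(-41621536) = -83243072)
(b(68) + r(147))*(E + g(-95)) = (-12 + 1)*(-83243072 - 6) = -11*(-83243078) = 915673858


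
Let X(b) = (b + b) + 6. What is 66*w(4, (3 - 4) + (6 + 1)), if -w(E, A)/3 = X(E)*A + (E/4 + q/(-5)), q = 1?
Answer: -83952/5 ≈ -16790.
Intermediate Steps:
X(b) = 6 + 2*b (X(b) = 2*b + 6 = 6 + 2*b)
w(E, A) = ⅗ - 3*E/4 - 3*A*(6 + 2*E) (w(E, A) = -3*((6 + 2*E)*A + (E/4 + 1/(-5))) = -3*(A*(6 + 2*E) + (E*(¼) + 1*(-⅕))) = -3*(A*(6 + 2*E) + (E/4 - ⅕)) = -3*(A*(6 + 2*E) + (-⅕ + E/4)) = -3*(-⅕ + E/4 + A*(6 + 2*E)) = ⅗ - 3*E/4 - 3*A*(6 + 2*E))
66*w(4, (3 - 4) + (6 + 1)) = 66*(⅗ - ¾*4 - 6*((3 - 4) + (6 + 1))*(3 + 4)) = 66*(⅗ - 3 - 6*(-1 + 7)*7) = 66*(⅗ - 3 - 6*6*7) = 66*(⅗ - 3 - 252) = 66*(-1272/5) = -83952/5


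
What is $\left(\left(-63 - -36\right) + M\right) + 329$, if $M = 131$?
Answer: $433$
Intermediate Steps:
$\left(\left(-63 - -36\right) + M\right) + 329 = \left(\left(-63 - -36\right) + 131\right) + 329 = \left(\left(-63 + 36\right) + 131\right) + 329 = \left(-27 + 131\right) + 329 = 104 + 329 = 433$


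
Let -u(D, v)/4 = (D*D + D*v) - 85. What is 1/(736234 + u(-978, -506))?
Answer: -1/5068834 ≈ -1.9728e-7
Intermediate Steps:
u(D, v) = 340 - 4*D**2 - 4*D*v (u(D, v) = -4*((D*D + D*v) - 85) = -4*((D**2 + D*v) - 85) = -4*(-85 + D**2 + D*v) = 340 - 4*D**2 - 4*D*v)
1/(736234 + u(-978, -506)) = 1/(736234 + (340 - 4*(-978)**2 - 4*(-978)*(-506))) = 1/(736234 + (340 - 4*956484 - 1979472)) = 1/(736234 + (340 - 3825936 - 1979472)) = 1/(736234 - 5805068) = 1/(-5068834) = -1/5068834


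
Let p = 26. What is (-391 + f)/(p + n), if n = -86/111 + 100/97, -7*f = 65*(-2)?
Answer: -2551779/179900 ≈ -14.184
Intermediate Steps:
f = 130/7 (f = -65*(-2)/7 = -1/7*(-130) = 130/7 ≈ 18.571)
n = 2758/10767 (n = -86*1/111 + 100*(1/97) = -86/111 + 100/97 = 2758/10767 ≈ 0.25615)
(-391 + f)/(p + n) = (-391 + 130/7)/(26 + 2758/10767) = -2607/(7*282700/10767) = -2607/7*10767/282700 = -2551779/179900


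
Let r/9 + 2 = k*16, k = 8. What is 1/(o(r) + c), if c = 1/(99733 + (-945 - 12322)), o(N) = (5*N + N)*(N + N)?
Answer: 86466/1334297657953 ≈ 6.4803e-8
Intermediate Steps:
r = 1134 (r = -18 + 9*(8*16) = -18 + 9*128 = -18 + 1152 = 1134)
o(N) = 12*N² (o(N) = (6*N)*(2*N) = 12*N²)
c = 1/86466 (c = 1/(99733 - 13267) = 1/86466 ≈ 1.1565e-5)
1/(o(r) + c) = 1/(12*1134² + 1/86466) = 1/(12*1285956 + 1/86466) = 1/(15431472 + 1/86466) = 1/(1334297657953/86466) = 86466/1334297657953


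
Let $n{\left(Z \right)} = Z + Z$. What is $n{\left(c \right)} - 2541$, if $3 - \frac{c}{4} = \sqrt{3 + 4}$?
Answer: $-2517 - 8 \sqrt{7} \approx -2538.2$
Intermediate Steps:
$c = 12 - 4 \sqrt{7}$ ($c = 12 - 4 \sqrt{3 + 4} = 12 - 4 \sqrt{7} \approx 1.417$)
$n{\left(Z \right)} = 2 Z$
$n{\left(c \right)} - 2541 = 2 \left(12 - 4 \sqrt{7}\right) - 2541 = \left(24 - 8 \sqrt{7}\right) - 2541 = -2517 - 8 \sqrt{7}$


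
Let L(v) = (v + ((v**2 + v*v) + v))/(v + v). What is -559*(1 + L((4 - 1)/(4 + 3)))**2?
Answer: -161551/49 ≈ -3297.0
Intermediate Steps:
L(v) = (2*v + 2*v**2)/(2*v) (L(v) = (v + ((v**2 + v**2) + v))/((2*v)) = (v + (2*v**2 + v))*(1/(2*v)) = (v + (v + 2*v**2))*(1/(2*v)) = (2*v + 2*v**2)*(1/(2*v)) = (2*v + 2*v**2)/(2*v))
-559*(1 + L((4 - 1)/(4 + 3)))**2 = -559*(1 + (1 + (4 - 1)/(4 + 3)))**2 = -559*(1 + (1 + 3/7))**2 = -559*(1 + 10/7)**2 = -559*(17/7)**2 = -161551/49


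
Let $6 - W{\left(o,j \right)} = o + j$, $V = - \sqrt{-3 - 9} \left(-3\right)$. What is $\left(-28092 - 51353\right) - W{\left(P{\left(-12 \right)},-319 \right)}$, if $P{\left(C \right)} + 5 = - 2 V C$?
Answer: $-79775 + 144 i \sqrt{3} \approx -79775.0 + 249.42 i$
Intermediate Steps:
$V = 6 i \sqrt{3}$ ($V = - \sqrt{-3 - 9} \left(-3\right) = - \sqrt{-12} \left(-3\right) = - 2 i \sqrt{3} \left(-3\right) = 6 i \sqrt{3} \approx 10.392 i$)
$P{\left(C \right)} = -5 - 12 i C \sqrt{3}$ ($P{\left(C \right)} = -5 + - 2 \cdot 6 i \sqrt{3} C = -5 + - 12 i \sqrt{3} C = -5 - 12 i C \sqrt{3}$)
$W{\left(o,j \right)} = 6 - j - o$ ($W{\left(o,j \right)} = 6 - \left(o + j\right) = 6 - \left(j + o\right) = 6 - j - o$)
$\left(-28092 - 51353\right) - W{\left(P{\left(-12 \right)},-319 \right)} = \left(-28092 - 51353\right) - \left(6 - -319 - \left(-5 - 12 i \left(-12\right) \sqrt{3}\right)\right) = -79445 - \left(6 + 319 - \left(-5 + 144 i \sqrt{3}\right)\right) = -79445 - \left(6 + 319 + \left(5 - 144 i \sqrt{3}\right)\right) = -79445 - \left(330 - 144 i \sqrt{3}\right) = -79775 + 144 i \sqrt{3}$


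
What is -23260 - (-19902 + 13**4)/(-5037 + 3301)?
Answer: -5767243/248 ≈ -23255.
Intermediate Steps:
-23260 - (-19902 + 13**4)/(-5037 + 3301) = -23260 - (-19902 + 28561)/(-1736) = -23260 - 8659*(-1)/1736 = -23260 - 1*(-1237/248) = -23260 + 1237/248 = -5767243/248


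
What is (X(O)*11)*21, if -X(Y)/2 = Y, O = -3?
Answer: 1386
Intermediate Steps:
X(Y) = -2*Y
(X(O)*11)*21 = (-2*(-3)*11)*21 = (6*11)*21 = 66*21 = 1386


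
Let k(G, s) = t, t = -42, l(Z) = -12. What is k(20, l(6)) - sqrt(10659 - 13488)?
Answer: -42 - I*sqrt(2829) ≈ -42.0 - 53.188*I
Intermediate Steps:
k(G, s) = -42
k(20, l(6)) - sqrt(10659 - 13488) = -42 - sqrt(10659 - 13488) = -42 - sqrt(-2829) = -42 - I*sqrt(2829)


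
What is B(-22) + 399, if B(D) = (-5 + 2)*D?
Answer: 465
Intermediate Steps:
B(D) = -3*D
B(-22) + 399 = -3*(-22) + 399 = 66 + 399 = 465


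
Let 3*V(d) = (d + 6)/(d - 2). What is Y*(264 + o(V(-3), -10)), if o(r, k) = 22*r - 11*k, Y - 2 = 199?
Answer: 371448/5 ≈ 74290.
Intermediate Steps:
V(d) = (6 + d)/(3*(-2 + d)) (V(d) = ((d + 6)/(d - 2))/3 = ((6 + d)/(-2 + d))/3 = (6 + d)/(3*(-2 + d)))
Y = 201 (Y = 2 + 199 = 201)
o(r, k) = -11*k + 22*r
Y*(264 + o(V(-3), -10)) = 201*(264 + (-11*(-10) + 22*((6 - 3)/(3*(-2 - 3))))) = 201*(264 + (110 + 22*((⅓)*3/(-5)))) = 201*(264 + (110 + 22*((⅓)*(-⅕)*3))) = 201*(264 + (110 + 22*(-⅕))) = 201*(264 + (110 - 22/5)) = 201*(264 + 528/5) = 201*(1848/5) = 371448/5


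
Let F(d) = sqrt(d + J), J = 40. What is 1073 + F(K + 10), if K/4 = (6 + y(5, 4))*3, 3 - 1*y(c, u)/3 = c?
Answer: 1073 + 5*sqrt(2) ≈ 1080.1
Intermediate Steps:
y(c, u) = 9 - 3*c
K = 0 (K = 4*((6 + (9 - 3*5))*3) = 4*((6 + (9 - 15))*3) = 4*((6 - 6)*3) = 4*(0*3) = 4*0 = 0)
F(d) = sqrt(40 + d) (F(d) = sqrt(d + 40) = sqrt(40 + d))
1073 + F(K + 10) = 1073 + sqrt(40 + (0 + 10)) = 1073 + sqrt(40 + 10) = 1073 + sqrt(50) = 1073 + 5*sqrt(2)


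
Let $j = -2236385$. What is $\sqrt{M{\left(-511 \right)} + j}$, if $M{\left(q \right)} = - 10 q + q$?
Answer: $i \sqrt{2231786} \approx 1493.9 i$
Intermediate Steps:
$M{\left(q \right)} = - 9 q$
$\sqrt{M{\left(-511 \right)} + j} = \sqrt{\left(-9\right) \left(-511\right) - 2236385} = \sqrt{4599 - 2236385} = \sqrt{-2231786} = i \sqrt{2231786}$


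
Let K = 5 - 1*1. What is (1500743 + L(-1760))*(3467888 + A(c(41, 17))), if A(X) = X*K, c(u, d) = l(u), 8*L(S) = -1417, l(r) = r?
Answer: 10408080967851/2 ≈ 5.2040e+12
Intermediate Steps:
L(S) = -1417/8 (L(S) = (⅛)*(-1417) = -1417/8)
K = 4 (K = 5 - 1 = 4)
c(u, d) = u
A(X) = 4*X (A(X) = X*4 = 4*X)
(1500743 + L(-1760))*(3467888 + A(c(41, 17))) = (1500743 - 1417/8)*(3467888 + 4*41) = 12004527*(3467888 + 164)/8 = (12004527/8)*3468052 = 10408080967851/2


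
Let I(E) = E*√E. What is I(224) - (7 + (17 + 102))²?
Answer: -15876 + 896*√14 ≈ -12523.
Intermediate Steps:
I(E) = E^(3/2)
I(224) - (7 + (17 + 102))² = 224^(3/2) - (7 + (17 + 102))² = 896*√14 - (7 + 119)² = 896*√14 - 1*126² = 896*√14 - 1*15876 = 896*√14 - 15876 = -15876 + 896*√14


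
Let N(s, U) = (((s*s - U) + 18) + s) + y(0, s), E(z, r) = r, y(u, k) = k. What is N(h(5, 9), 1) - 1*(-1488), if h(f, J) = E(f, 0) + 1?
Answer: 1508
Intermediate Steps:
h(f, J) = 1 (h(f, J) = 0 + 1 = 1)
N(s, U) = 18 + s**2 - U + 2*s (N(s, U) = (((s*s - U) + 18) + s) + s = (((s**2 - U) + 18) + s) + s = ((18 + s**2 - U) + s) + s = (18 + s + s**2 - U) + s = 18 + s**2 - U + 2*s)
N(h(5, 9), 1) - 1*(-1488) = (18 + 1**2 - 1*1 + 2*1) - 1*(-1488) = (18 + 1 - 1 + 2) + 1488 = 20 + 1488 = 1508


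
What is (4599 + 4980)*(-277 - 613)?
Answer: -8525310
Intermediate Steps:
(4599 + 4980)*(-277 - 613) = 9579*(-890) = -8525310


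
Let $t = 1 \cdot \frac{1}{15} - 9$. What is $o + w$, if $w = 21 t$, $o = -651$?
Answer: $- \frac{4193}{5} \approx -838.6$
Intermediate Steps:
$t = - \frac{134}{15}$ ($t = 1 \cdot \frac{1}{15} - 9 = \frac{1}{15} - 9 = - \frac{134}{15} \approx -8.9333$)
$w = - \frac{938}{5}$ ($w = 21 \left(- \frac{134}{15}\right) = - \frac{938}{5} \approx -187.6$)
$o + w = -651 - \frac{938}{5} = - \frac{4193}{5}$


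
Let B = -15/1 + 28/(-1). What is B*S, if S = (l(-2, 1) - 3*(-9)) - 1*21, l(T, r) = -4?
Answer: -86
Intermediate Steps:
B = -43 (B = -15*1 + 28*(-1) = -15 - 28 = -43)
S = 2 (S = (-4 - 3*(-9)) - 1*21 = (-4 + 27) - 21 = 23 - 21 = 2)
B*S = -43*2 = -86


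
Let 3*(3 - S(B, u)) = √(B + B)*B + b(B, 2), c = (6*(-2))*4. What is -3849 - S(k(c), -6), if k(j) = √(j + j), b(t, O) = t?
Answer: -3852 + 4*I*√6/3 + 16*2^(¼)*3^(¾)*I^(3/2)/3 ≈ -3862.2 + 13.489*I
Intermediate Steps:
c = -48 (c = -12*4 = -48)
k(j) = √2*√j (k(j) = √(2*j) = √2*√j)
S(B, u) = 3 - B/3 - √2*B^(3/2)/3 (S(B, u) = 3 - (√(B + B)*B + B)/3 = 3 - (√(2*B)*B + B)/3 = 3 - ((√2*√B)*B + B)/3 = 3 - (√2*B^(3/2) + B)/3 = 3 - (B + √2*B^(3/2))/3 = 3 + (-B/3 - √2*B^(3/2)/3) = 3 - B/3 - √2*B^(3/2)/3)
-3849 - S(k(c), -6) = -3849 - (3 - √2*√(-48)/3 - √2*(√2*√(-48))^(3/2)/3) = -3849 - (3 - √2*4*I*√3/3 - √2*(√2*(4*I*√3))^(3/2)/3) = -3849 - (3 - 4*I*√6/3 - √2*(4*I*√6)^(3/2)/3) = -3849 - (3 - 4*I*√6/3 - √2*8*6^(¾)*I^(3/2)/3) = -3849 - (3 - 4*I*√6/3 - 16*2^(¼)*3^(¾)*I^(3/2)/3) = -3849 + (-3 + 4*I*√6/3 + 16*2^(¼)*3^(¾)*I^(3/2)/3) = -3852 + 4*I*√6/3 + 16*2^(¼)*3^(¾)*I^(3/2)/3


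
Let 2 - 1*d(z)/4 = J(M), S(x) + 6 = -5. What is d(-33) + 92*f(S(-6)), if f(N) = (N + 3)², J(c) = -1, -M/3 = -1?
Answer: 5900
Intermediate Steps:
S(x) = -11 (S(x) = -6 - 5 = -11)
M = 3 (M = -3*(-1) = 3)
d(z) = 12 (d(z) = 8 - 4*(-1) = 8 + 4 = 12)
f(N) = (3 + N)²
d(-33) + 92*f(S(-6)) = 12 + 92*(3 - 11)² = 12 + 92*(-8)² = 12 + 92*64 = 12 + 5888 = 5900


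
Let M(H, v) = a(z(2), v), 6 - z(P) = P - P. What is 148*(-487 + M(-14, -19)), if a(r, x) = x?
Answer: -74888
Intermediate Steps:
z(P) = 6 (z(P) = 6 - (P - P) = 6 - 1*0 = 6 + 0 = 6)
M(H, v) = v
148*(-487 + M(-14, -19)) = 148*(-487 - 19) = 148*(-506) = -74888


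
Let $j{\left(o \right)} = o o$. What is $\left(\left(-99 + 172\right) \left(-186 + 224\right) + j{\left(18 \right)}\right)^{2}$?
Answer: $9597604$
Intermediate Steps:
$j{\left(o \right)} = o^{2}$
$\left(\left(-99 + 172\right) \left(-186 + 224\right) + j{\left(18 \right)}\right)^{2} = \left(\left(-99 + 172\right) \left(-186 + 224\right) + 18^{2}\right)^{2} = \left(73 \cdot 38 + 324\right)^{2} = \left(2774 + 324\right)^{2} = 3098^{2} = 9597604$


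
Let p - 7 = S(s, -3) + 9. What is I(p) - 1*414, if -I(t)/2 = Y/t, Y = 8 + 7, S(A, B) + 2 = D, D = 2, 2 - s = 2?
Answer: -3327/8 ≈ -415.88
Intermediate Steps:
s = 0 (s = 2 - 1*2 = 2 - 2 = 0)
S(A, B) = 0 (S(A, B) = -2 + 2 = 0)
Y = 15
p = 16 (p = 7 + (0 + 9) = 7 + 9 = 16)
I(t) = -30/t
I(p) - 1*414 = -30/16 - 1*414 = -30*1/16 - 414 = -15/8 - 414 = -3327/8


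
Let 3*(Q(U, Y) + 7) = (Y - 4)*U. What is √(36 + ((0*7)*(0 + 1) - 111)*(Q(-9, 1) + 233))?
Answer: I*√26049 ≈ 161.4*I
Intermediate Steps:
Q(U, Y) = -7 + U*(-4 + Y)/3 (Q(U, Y) = -7 + ((Y - 4)*U)/3 = -7 + ((-4 + Y)*U)/3 = -7 + (U*(-4 + Y))/3 = -7 + U*(-4 + Y)/3)
√(36 + ((0*7)*(0 + 1) - 111)*(Q(-9, 1) + 233)) = √(36 + ((0*7)*(0 + 1) - 111)*((-7 - 4/3*(-9) + (⅓)*(-9)*1) + 233)) = √(36 + (0*1 - 111)*((-7 + 12 - 3) + 233)) = √(36 + (0 - 111)*(2 + 233)) = √(36 - 111*235) = √(36 - 26085) = √(-26049) = I*√26049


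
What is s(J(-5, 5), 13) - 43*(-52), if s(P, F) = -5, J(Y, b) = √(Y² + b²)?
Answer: 2231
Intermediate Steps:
s(J(-5, 5), 13) - 43*(-52) = -5 - 43*(-52) = -5 + 2236 = 2231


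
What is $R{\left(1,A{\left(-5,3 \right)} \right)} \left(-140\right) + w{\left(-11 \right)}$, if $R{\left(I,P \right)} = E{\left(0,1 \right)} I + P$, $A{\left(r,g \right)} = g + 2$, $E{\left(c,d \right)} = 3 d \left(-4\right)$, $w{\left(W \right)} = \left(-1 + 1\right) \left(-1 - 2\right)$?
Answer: $980$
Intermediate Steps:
$w{\left(W \right)} = 0$ ($w{\left(W \right)} = 0 \left(-3\right) = 0$)
$E{\left(c,d \right)} = - 12 d$
$A{\left(r,g \right)} = 2 + g$
$R{\left(I,P \right)} = P - 12 I$ ($R{\left(I,P \right)} = \left(-12\right) 1 I + P = - 12 I + P = P - 12 I$)
$R{\left(1,A{\left(-5,3 \right)} \right)} \left(-140\right) + w{\left(-11 \right)} = \left(\left(2 + 3\right) - 12\right) \left(-140\right) + 0 = \left(5 - 12\right) \left(-140\right) + 0 = \left(-7\right) \left(-140\right) + 0 = 980 + 0 = 980$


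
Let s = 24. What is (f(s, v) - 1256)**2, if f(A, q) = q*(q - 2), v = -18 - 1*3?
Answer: 597529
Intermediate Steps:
v = -21 (v = -18 - 3 = -21)
f(A, q) = q*(-2 + q)
(f(s, v) - 1256)**2 = (-21*(-2 - 21) - 1256)**2 = (-21*(-23) - 1256)**2 = (483 - 1256)**2 = (-773)**2 = 597529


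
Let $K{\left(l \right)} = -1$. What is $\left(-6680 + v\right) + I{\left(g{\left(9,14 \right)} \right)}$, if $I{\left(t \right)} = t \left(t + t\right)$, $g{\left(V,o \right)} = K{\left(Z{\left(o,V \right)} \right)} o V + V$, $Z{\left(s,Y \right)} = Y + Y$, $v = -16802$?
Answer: $3896$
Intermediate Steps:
$Z{\left(s,Y \right)} = 2 Y$
$g{\left(V,o \right)} = V - V o$ ($g{\left(V,o \right)} = - o V + V = - V o + V = V - V o$)
$I{\left(t \right)} = 2 t^{2}$ ($I{\left(t \right)} = t 2 t = 2 t^{2}$)
$\left(-6680 + v\right) + I{\left(g{\left(9,14 \right)} \right)} = \left(-6680 - 16802\right) + 2 \left(9 \left(1 - 14\right)\right)^{2} = -23482 + 2 \left(9 \left(1 - 14\right)\right)^{2} = -23482 + 2 \left(9 \left(-13\right)\right)^{2} = -23482 + 2 \left(-117\right)^{2} = -23482 + 2 \cdot 13689 = -23482 + 27378 = 3896$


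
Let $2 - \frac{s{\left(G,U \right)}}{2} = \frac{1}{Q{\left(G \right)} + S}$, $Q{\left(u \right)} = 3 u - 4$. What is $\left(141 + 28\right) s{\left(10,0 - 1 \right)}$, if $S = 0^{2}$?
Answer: $663$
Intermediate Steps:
$S = 0$
$Q{\left(u \right)} = -4 + 3 u$
$s{\left(G,U \right)} = 4 - \frac{2}{-4 + 3 G}$ ($s{\left(G,U \right)} = 4 - \frac{2}{\left(-4 + 3 G\right) + 0} = 4 - \frac{2}{-4 + 3 G}$)
$\left(141 + 28\right) s{\left(10,0 - 1 \right)} = \left(141 + 28\right) \frac{6 \left(-3 + 2 \cdot 10\right)}{-4 + 3 \cdot 10} = 169 \frac{6 \left(-3 + 20\right)}{-4 + 30} = 169 \cdot 6 \cdot \frac{1}{26} \cdot 17 = 169 \cdot \frac{51}{13} = 663$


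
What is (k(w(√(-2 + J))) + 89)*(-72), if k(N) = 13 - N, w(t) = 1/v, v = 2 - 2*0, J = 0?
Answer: -7308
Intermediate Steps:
v = 2 (v = 2 + 0 = 2)
w(t) = ½ (w(t) = 1/2 = ½)
(k(w(√(-2 + J))) + 89)*(-72) = ((13 - 1*½) + 89)*(-72) = ((13 - ½) + 89)*(-72) = (25/2 + 89)*(-72) = (203/2)*(-72) = -7308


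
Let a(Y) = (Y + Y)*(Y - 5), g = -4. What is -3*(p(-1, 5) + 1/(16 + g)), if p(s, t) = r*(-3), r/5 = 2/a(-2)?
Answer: 83/28 ≈ 2.9643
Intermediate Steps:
a(Y) = 2*Y*(-5 + Y) (a(Y) = (2*Y)*(-5 + Y) = 2*Y*(-5 + Y))
r = 5/14 (r = 5*(2/((2*(-2)*(-5 - 2)))) = 5*(2/((2*(-2)*(-7)))) = 5*(2/28) = 5*(2*(1/28)) = 5*(1/14) = 5/14 ≈ 0.35714)
p(s, t) = -15/14 (p(s, t) = (5/14)*(-3) = -15/14)
-3*(p(-1, 5) + 1/(16 + g)) = -3*(-15/14 + 1/(16 - 4)) = -3*(-15/14 + 1/12) = -3*(-83/84) = 83/28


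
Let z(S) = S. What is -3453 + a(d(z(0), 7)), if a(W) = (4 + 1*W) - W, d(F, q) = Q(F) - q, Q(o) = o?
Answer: -3449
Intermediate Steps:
d(F, q) = F - q
a(W) = 4 (a(W) = (4 + W) - W = 4)
-3453 + a(d(z(0), 7)) = -3453 + 4 = -3449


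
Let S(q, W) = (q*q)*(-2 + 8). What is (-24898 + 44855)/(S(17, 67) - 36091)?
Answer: -19957/34357 ≈ -0.58087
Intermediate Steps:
S(q, W) = 6*q**2 (S(q, W) = q**2*6 = 6*q**2)
(-24898 + 44855)/(S(17, 67) - 36091) = (-24898 + 44855)/(6*17**2 - 36091) = 19957/(6*289 - 36091) = 19957/(1734 - 36091) = 19957/(-34357) = 19957*(-1/34357) = -19957/34357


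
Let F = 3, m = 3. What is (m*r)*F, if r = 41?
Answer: 369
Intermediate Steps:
(m*r)*F = (3*41)*3 = 123*3 = 369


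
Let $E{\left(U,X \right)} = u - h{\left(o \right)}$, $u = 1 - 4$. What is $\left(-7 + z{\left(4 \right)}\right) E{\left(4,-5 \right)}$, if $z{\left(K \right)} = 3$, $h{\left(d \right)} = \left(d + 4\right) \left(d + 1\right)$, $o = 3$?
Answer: $124$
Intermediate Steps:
$h{\left(d \right)} = \left(1 + d\right) \left(4 + d\right)$ ($h{\left(d \right)} = \left(4 + d\right) \left(1 + d\right) = \left(1 + d\right) \left(4 + d\right)$)
$u = -3$ ($u = 1 - 4 = -3$)
$E{\left(U,X \right)} = -31$ ($E{\left(U,X \right)} = -3 - \left(4 + 3^{2} + 5 \cdot 3\right) = -3 - \left(4 + 9 + 15\right) = -3 - 28 = -31$)
$\left(-7 + z{\left(4 \right)}\right) E{\left(4,-5 \right)} = \left(-7 + 3\right) \left(-31\right) = \left(-4\right) \left(-31\right) = 124$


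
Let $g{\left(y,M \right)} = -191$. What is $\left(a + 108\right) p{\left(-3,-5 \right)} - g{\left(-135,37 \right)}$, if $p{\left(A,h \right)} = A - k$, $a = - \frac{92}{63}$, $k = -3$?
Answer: $191$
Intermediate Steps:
$a = - \frac{92}{63}$ ($a = \left(-92\right) \frac{1}{63} = - \frac{92}{63} \approx -1.4603$)
$p{\left(A,h \right)} = 3 + A$ ($p{\left(A,h \right)} = A - -3 = A + 3 = 3 + A$)
$\left(a + 108\right) p{\left(-3,-5 \right)} - g{\left(-135,37 \right)} = \left(- \frac{92}{63} + 108\right) \left(3 - 3\right) - -191 = \frac{6712}{63} \cdot 0 + 191 = 0 + 191 = 191$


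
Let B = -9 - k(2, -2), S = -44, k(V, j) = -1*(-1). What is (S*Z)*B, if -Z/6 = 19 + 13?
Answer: -84480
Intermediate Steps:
k(V, j) = 1
Z = -192 (Z = -6*(19 + 13) = -6*32 = -192)
B = -10 (B = -9 - 1*1 = -9 - 1 = -10)
(S*Z)*B = -44*(-192)*(-10) = 8448*(-10) = -84480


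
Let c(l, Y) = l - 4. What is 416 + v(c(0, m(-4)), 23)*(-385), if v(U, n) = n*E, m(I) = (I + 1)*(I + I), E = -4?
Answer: 35836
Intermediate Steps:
m(I) = 2*I*(1 + I) (m(I) = (1 + I)*(2*I) = 2*I*(1 + I))
c(l, Y) = -4 + l
v(U, n) = -4*n (v(U, n) = n*(-4) = -4*n)
416 + v(c(0, m(-4)), 23)*(-385) = 416 - 4*23*(-385) = 416 - 92*(-385) = 416 + 35420 = 35836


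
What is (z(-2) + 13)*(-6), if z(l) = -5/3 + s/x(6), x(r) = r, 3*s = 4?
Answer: -208/3 ≈ -69.333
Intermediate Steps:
s = 4/3 (s = (⅓)*4 = 4/3 ≈ 1.3333)
z(l) = -13/9 (z(l) = -5/3 + (4/3)/6 = -5*⅓ + (4/3)*(⅙) = -5/3 + 2/9 = -13/9)
(z(-2) + 13)*(-6) = (-13/9 + 13)*(-6) = (104/9)*(-6) = -208/3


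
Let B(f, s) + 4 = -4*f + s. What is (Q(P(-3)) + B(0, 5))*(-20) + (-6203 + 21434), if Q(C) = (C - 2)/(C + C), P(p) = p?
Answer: 45583/3 ≈ 15194.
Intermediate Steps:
Q(C) = (-2 + C)/(2*C) (Q(C) = (-2 + C)/((2*C)) = (-2 + C)*(1/(2*C)) = (-2 + C)/(2*C))
B(f, s) = -4 + s - 4*f (B(f, s) = -4 + (-4*f + s) = -4 + (s - 4*f) = -4 + s - 4*f)
(Q(P(-3)) + B(0, 5))*(-20) + (-6203 + 21434) = ((½)*(-2 - 3)/(-3) + (-4 + 5 - 4*0))*(-20) + (-6203 + 21434) = ((½)*(-⅓)*(-5) + (-4 + 5 + 0))*(-20) + 15231 = (⅚ + 1)*(-20) + 15231 = (11/6)*(-20) + 15231 = -110/3 + 15231 = 45583/3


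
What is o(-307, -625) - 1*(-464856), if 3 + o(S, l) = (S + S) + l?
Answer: 463614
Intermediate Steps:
o(S, l) = -3 + l + 2*S (o(S, l) = -3 + ((S + S) + l) = -3 + (2*S + l) = -3 + (l + 2*S) = -3 + l + 2*S)
o(-307, -625) - 1*(-464856) = (-3 - 625 + 2*(-307)) - 1*(-464856) = (-3 - 625 - 614) + 464856 = -1242 + 464856 = 463614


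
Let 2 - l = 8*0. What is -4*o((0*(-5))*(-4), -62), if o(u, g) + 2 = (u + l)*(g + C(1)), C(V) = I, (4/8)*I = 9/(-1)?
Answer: 648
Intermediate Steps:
l = 2 (l = 2 - 8*0 = 2 - 1*0 = 2 + 0 = 2)
I = -18 (I = 2*(9/(-1)) = 2*(9*(-1)) = 2*(-9) = -18)
C(V) = -18
o(u, g) = -2 + (-18 + g)*(2 + u) (o(u, g) = -2 + (u + 2)*(g - 18) = -2 + (2 + u)*(-18 + g) = -2 + (-18 + g)*(2 + u))
-4*o((0*(-5))*(-4), -62) = -4*(-38 - 18*0*(-5)*(-4) + 2*(-62) - 62*0*(-5)*(-4)) = -4*(-38 - 0*(-4) - 124 - 0*(-4)) = -4*(-38 - 18*0 - 124 - 62*0) = -4*(-38 + 0 - 124 + 0) = -4*(-162) = 648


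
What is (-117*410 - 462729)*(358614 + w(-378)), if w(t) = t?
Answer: -182950766964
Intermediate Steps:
(-117*410 - 462729)*(358614 + w(-378)) = (-117*410 - 462729)*(358614 - 378) = (-47970 - 462729)*358236 = -510699*358236 = -182950766964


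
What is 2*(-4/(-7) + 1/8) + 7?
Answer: 235/28 ≈ 8.3929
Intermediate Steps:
2*(-4/(-7) + 1/8) + 7 = 2*(-4*(-1/7) + 1*(1/8)) + 7 = 2*(4/7 + 1/8) + 7 = 2*(39/56) + 7 = 39/28 + 7 = 235/28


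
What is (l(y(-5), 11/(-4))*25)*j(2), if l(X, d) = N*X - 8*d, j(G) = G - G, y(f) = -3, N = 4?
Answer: 0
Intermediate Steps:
j(G) = 0
l(X, d) = -8*d + 4*X (l(X, d) = 4*X - 8*d = -8*d + 4*X)
(l(y(-5), 11/(-4))*25)*j(2) = ((-88/(-4) + 4*(-3))*25)*0 = ((-88*(-1)/4 - 12)*25)*0 = ((-8*(-11/4) - 12)*25)*0 = ((22 - 12)*25)*0 = (10*25)*0 = 250*0 = 0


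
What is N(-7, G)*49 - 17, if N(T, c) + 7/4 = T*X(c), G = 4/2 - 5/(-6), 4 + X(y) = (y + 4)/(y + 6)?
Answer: 212829/212 ≈ 1003.9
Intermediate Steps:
X(y) = -4 + (4 + y)/(6 + y) (X(y) = -4 + (y + 4)/(y + 6) = -4 + (4 + y)/(6 + y))
G = 17/6 (G = 4*(½) - 5*(-⅙) = 2 + ⅚ = 17/6 ≈ 2.8333)
N(T, c) = -7/4 + T*(-20 - 3*c)/(6 + c) (N(T, c) = -7/4 + T*((-20 - 3*c)/(6 + c)) = -7/4 + T*(-20 - 3*c)/(6 + c))
N(-7, G)*49 - 17 = ((-42 - 7*17/6 - 4*(-7)*(20 + 3*(17/6)))/(4*(6 + 17/6)))*49 - 17 = ((-42 - 119/6 - 4*(-7)*(20 + 17/2))/(4*(53/6)))*49 - 17 = ((¼)*(6/53)*(-42 - 119/6 - 4*(-7)*57/2))*49 - 17 = ((¼)*(6/53)*(-42 - 119/6 + 798))*49 - 17 = ((¼)*(6/53)*(4417/6))*49 - 17 = (4417/212)*49 - 17 = 216433/212 - 17 = 212829/212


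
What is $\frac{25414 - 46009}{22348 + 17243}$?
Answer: $- \frac{6865}{13197} \approx -0.52019$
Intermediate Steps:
$\frac{25414 - 46009}{22348 + 17243} = - \frac{20595}{39591} = \left(-20595\right) \frac{1}{39591} = - \frac{6865}{13197}$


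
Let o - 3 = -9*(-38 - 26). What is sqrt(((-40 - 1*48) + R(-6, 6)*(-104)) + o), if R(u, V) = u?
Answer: sqrt(1115) ≈ 33.392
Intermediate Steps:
o = 579 (o = 3 - 9*(-38 - 26) = 3 - 9*(-64) = 3 + 576 = 579)
sqrt(((-40 - 1*48) + R(-6, 6)*(-104)) + o) = sqrt(((-40 - 1*48) - 6*(-104)) + 579) = sqrt(((-40 - 48) + 624) + 579) = sqrt((-88 + 624) + 579) = sqrt(536 + 579) = sqrt(1115)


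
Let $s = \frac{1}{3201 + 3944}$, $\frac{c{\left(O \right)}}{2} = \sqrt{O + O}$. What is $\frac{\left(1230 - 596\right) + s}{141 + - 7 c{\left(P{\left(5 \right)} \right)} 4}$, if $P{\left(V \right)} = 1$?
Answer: $\frac{638720271}{97236305} + \frac{253676136 \sqrt{2}}{97236305} \approx 10.258$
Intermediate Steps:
$c{\left(O \right)} = 2 \sqrt{2} \sqrt{O}$ ($c{\left(O \right)} = 2 \sqrt{O + O} = 2 \sqrt{2 O} = 2 \sqrt{2} \sqrt{O}$)
$s = \frac{1}{7145} \approx 0.00013996$
$\frac{\left(1230 - 596\right) + s}{141 + - 7 c{\left(P{\left(5 \right)} \right)} 4} = \frac{\left(1230 - 596\right) + \frac{1}{7145}}{141 + - 7 \cdot 2 \sqrt{2} \sqrt{1} \cdot 4} = \frac{634 + \frac{1}{7145}}{141 + - 7 \cdot 2 \sqrt{2} \cdot 1 \cdot 4} = \frac{4529931}{7145 \left(141 + - 7 \cdot 2 \sqrt{2} \cdot 4\right)} = \frac{4529931}{7145 \left(141 + - 14 \sqrt{2} \cdot 4\right)} = \frac{4529931}{7145 \left(141 - 56 \sqrt{2}\right)}$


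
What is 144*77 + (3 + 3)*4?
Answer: 11112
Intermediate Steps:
144*77 + (3 + 3)*4 = 11088 + 6*4 = 11088 + 24 = 11112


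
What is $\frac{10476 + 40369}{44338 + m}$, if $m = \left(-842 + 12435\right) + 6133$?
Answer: $\frac{50845}{62064} \approx 0.81923$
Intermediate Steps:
$m = 17726$ ($m = 11593 + 6133 = 17726$)
$\frac{10476 + 40369}{44338 + m} = \frac{10476 + 40369}{44338 + 17726} = \frac{50845}{62064}$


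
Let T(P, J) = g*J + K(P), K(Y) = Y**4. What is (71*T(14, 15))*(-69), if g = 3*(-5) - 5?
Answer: -186730284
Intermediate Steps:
g = -20 (g = -15 - 5 = -20)
T(P, J) = P**4 - 20*J (T(P, J) = -20*J + P**4 = P**4 - 20*J)
(71*T(14, 15))*(-69) = (71*(14**4 - 20*15))*(-69) = (71*(38416 - 300))*(-69) = (71*38116)*(-69) = 2706236*(-69) = -186730284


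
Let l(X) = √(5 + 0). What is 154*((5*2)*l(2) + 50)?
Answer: 7700 + 1540*√5 ≈ 11144.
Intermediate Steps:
l(X) = √5
154*((5*2)*l(2) + 50) = 154*((5*2)*√5 + 50) = 154*(10*√5 + 50) = 154*(50 + 10*√5) = 7700 + 1540*√5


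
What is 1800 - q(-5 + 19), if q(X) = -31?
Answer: 1831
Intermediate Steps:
1800 - q(-5 + 19) = 1800 - 1*(-31) = 1800 + 31 = 1831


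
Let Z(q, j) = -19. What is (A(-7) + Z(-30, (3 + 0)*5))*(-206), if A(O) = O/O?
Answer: 3708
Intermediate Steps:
A(O) = 1
(A(-7) + Z(-30, (3 + 0)*5))*(-206) = (1 - 19)*(-206) = -18*(-206) = 3708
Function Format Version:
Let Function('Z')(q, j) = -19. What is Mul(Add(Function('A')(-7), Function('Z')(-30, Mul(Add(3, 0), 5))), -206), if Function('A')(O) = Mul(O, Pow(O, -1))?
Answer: 3708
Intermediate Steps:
Function('A')(O) = 1
Mul(Add(Function('A')(-7), Function('Z')(-30, Mul(Add(3, 0), 5))), -206) = Mul(Add(1, -19), -206) = Mul(-18, -206) = 3708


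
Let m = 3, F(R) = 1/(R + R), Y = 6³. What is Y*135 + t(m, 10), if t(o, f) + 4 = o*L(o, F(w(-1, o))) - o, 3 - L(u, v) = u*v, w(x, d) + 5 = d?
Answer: 116657/4 ≈ 29164.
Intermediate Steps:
w(x, d) = -5 + d
Y = 216
F(R) = 1/(2*R)
L(u, v) = 3 - u*v
t(o, f) = -4 - o + o*(3 - o/(2*(-5 + o))) (t(o, f) = -4 + (o*(3 - o*1/(2*(-5 + o))) - o) = -4 + (o*(3 - o/(2*(-5 + o))) - o) = -4 + (-o + o*(3 - o/(2*(-5 + o)))) = -4 - o + o*(3 - o/(2*(-5 + o))))
Y*135 + t(m, 10) = 216*135 + (40 - 28*3 + 3*3²)/(2*(-5 + 3)) = 29160 + (½)*(40 - 84 + 3*9)/(-2) = 29160 + (½)*(-½)*(40 - 84 + 27) = 29160 + (½)*(-½)*(-17) = 29160 + 17/4 = 116657/4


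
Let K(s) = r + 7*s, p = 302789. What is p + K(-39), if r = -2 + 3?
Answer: 302517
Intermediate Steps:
r = 1
K(s) = 1 + 7*s
p + K(-39) = 302789 + (1 + 7*(-39)) = 302789 + (1 - 273) = 302789 - 272 = 302517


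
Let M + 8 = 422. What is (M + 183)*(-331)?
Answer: -197607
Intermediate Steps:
M = 414 (M = -8 + 422 = 414)
(M + 183)*(-331) = (414 + 183)*(-331) = 597*(-331) = -197607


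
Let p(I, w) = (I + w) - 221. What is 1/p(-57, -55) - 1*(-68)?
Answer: 22643/333 ≈ 67.997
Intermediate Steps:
p(I, w) = -221 + I + w
1/p(-57, -55) - 1*(-68) = 1/(-221 - 57 - 55) - 1*(-68) = 1/(-333) + 68 = -1/333 + 68 = 22643/333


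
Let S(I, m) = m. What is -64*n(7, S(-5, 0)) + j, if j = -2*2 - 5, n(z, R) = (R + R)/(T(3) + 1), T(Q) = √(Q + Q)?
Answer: -9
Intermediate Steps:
T(Q) = √2*√Q (T(Q) = √(2*Q) = √2*√Q)
n(z, R) = 2*R/(1 + √6) (n(z, R) = (R + R)/(√2*√3 + 1) = (2*R)/(√6 + 1) = (2*R)/(1 + √6) = 2*R/(1 + √6))
j = -9 (j = -4 - 5 = -9)
-64*n(7, S(-5, 0)) + j = -64*(-⅖*0 + (⅖)*0*√6) - 9 = -64*(0 + 0) - 9 = -64*0 - 9 = 0 - 9 = -9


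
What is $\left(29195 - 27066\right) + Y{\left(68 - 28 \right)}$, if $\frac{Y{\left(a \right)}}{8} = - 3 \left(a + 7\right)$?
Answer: $1001$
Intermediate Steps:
$Y{\left(a \right)} = -168 - 24 a$ ($Y{\left(a \right)} = 8 \left(- 3 \left(a + 7\right)\right) = 8 \left(- 3 \left(7 + a\right)\right) = 8 \left(-21 - 3 a\right) = -168 - 24 a$)
$\left(29195 - 27066\right) + Y{\left(68 - 28 \right)} = \left(29195 - 27066\right) - \left(168 + 24 \left(68 - 28\right)\right) = 2129 - \left(168 + 24 \left(68 - 28\right)\right) = 2129 - 1128 = 1001$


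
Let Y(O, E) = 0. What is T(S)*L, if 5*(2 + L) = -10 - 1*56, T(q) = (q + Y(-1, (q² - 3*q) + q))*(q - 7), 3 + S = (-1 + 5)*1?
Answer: 456/5 ≈ 91.200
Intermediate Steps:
S = 1 (S = -3 + (-1 + 5)*1 = -3 + 4*1 = -3 + 4 = 1)
T(q) = q*(-7 + q) (T(q) = (q + 0)*(q - 7) = q*(-7 + q))
L = -76/5 (L = -2 + (-10 - 1*56)/5 = -2 + (-10 - 56)/5 = -2 + (⅕)*(-66) = -2 - 66/5 = -76/5 ≈ -15.200)
T(S)*L = (1*(-7 + 1))*(-76/5) = (1*(-6))*(-76/5) = -6*(-76/5) = 456/5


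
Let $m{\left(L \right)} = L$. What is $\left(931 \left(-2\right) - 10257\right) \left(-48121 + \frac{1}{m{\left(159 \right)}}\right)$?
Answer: $\frac{92725353322}{159} \approx 5.8318 \cdot 10^{8}$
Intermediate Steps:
$\left(931 \left(-2\right) - 10257\right) \left(-48121 + \frac{1}{m{\left(159 \right)}}\right) = \left(931 \left(-2\right) - 10257\right) \left(-48121 + \frac{1}{159}\right) = \left(-1862 - 10257\right) \left(-48121 + \frac{1}{159}\right) = \left(-12119\right) \left(- \frac{7651238}{159}\right) = \frac{92725353322}{159}$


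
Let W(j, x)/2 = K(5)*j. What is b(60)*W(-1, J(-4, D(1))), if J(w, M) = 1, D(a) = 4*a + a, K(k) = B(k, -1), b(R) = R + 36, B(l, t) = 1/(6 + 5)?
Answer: -192/11 ≈ -17.455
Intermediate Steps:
B(l, t) = 1/11
b(R) = 36 + R
K(k) = 1/11
D(a) = 5*a
W(j, x) = 2*j/11 (W(j, x) = 2*(j/11) = 2*j/11)
b(60)*W(-1, J(-4, D(1))) = (36 + 60)*((2/11)*(-1)) = 96*(-2/11) = -192/11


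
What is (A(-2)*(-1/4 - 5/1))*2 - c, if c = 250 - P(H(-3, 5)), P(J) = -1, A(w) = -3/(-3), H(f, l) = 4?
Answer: -523/2 ≈ -261.50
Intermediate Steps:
A(w) = 1 (A(w) = -3*(-⅓) = 1)
c = 251 (c = 250 - 1*(-1) = 250 + 1 = 251)
(A(-2)*(-1/4 - 5/1))*2 - c = (1*(-1/4 - 5/1))*2 - 1*251 = (1*(-1*¼ - 5*1))*2 - 251 = (1*(-¼ - 5))*2 - 251 = (1*(-21/4))*2 - 251 = -21/4*2 - 251 = -21/2 - 251 = -523/2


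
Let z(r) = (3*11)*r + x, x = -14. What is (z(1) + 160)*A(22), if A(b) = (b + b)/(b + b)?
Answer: 179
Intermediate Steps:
A(b) = 1 (A(b) = (2*b)/((2*b)) = (2*b)*(1/(2*b)) = 1)
z(r) = -14 + 33*r (z(r) = (3*11)*r - 14 = 33*r - 14 = -14 + 33*r)
(z(1) + 160)*A(22) = ((-14 + 33*1) + 160)*1 = ((-14 + 33) + 160)*1 = (19 + 160)*1 = 179*1 = 179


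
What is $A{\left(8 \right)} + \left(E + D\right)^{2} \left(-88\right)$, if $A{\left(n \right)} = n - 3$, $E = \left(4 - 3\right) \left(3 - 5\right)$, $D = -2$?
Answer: $-1403$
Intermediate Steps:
$E = -2$ ($E = 1 \left(-2\right) = -2$)
$A{\left(n \right)} = -3 + n$
$A{\left(8 \right)} + \left(E + D\right)^{2} \left(-88\right) = \left(-3 + 8\right) + \left(-2 - 2\right)^{2} \left(-88\right) = 5 + \left(-4\right)^{2} \left(-88\right) = 5 + 16 \left(-88\right) = 5 - 1408 = -1403$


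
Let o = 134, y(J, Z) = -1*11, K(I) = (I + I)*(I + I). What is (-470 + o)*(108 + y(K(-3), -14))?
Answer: -32592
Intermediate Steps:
K(I) = 4*I**2 (K(I) = (2*I)*(2*I) = 4*I**2)
y(J, Z) = -11
(-470 + o)*(108 + y(K(-3), -14)) = (-470 + 134)*(108 - 11) = -336*97 = -32592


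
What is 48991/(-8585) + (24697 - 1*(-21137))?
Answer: 393435899/8585 ≈ 45828.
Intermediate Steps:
48991/(-8585) + (24697 - 1*(-21137)) = 48991*(-1/8585) + (24697 + 21137) = -48991/8585 + 45834 = 393435899/8585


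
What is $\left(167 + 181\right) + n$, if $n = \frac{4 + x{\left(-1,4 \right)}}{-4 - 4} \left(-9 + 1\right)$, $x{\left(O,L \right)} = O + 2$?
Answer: $353$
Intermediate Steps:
$x{\left(O,L \right)} = 2 + O$
$n = 5$ ($n = \frac{4 + \left(2 - 1\right)}{-4 - 4} \left(-9 + 1\right) = \frac{4 + 1}{-8} \left(-8\right) = 5 \left(- \frac{1}{8}\right) \left(-8\right) = \left(- \frac{5}{8}\right) \left(-8\right) = 5$)
$\left(167 + 181\right) + n = \left(167 + 181\right) + 5 = 348 + 5 = 353$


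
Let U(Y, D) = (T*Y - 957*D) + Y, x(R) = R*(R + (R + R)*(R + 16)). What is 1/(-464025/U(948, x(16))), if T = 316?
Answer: 5207988/154675 ≈ 33.671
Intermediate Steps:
x(R) = R*(R + 2*R*(16 + R)) (x(R) = R*(R + (2*R)*(16 + R)) = R*(R + 2*R*(16 + R)))
U(Y, D) = -957*D + 317*Y (U(Y, D) = (316*Y - 957*D) + Y = (-957*D + 316*Y) + Y = -957*D + 317*Y)
1/(-464025/U(948, x(16))) = 1/(-464025/(-957*16²*(33 + 2*16) + 317*948)) = 1/(-464025/(-244992*(33 + 32) + 300516)) = 1/(-464025/(-244992*65 + 300516)) = 1/(-464025/(-957*16640 + 300516)) = 1/(-464025/(-15924480 + 300516)) = 1/(-464025/(-15623964)) = 1/(-464025*(-1/15623964)) = 1/(154675/5207988) = 5207988/154675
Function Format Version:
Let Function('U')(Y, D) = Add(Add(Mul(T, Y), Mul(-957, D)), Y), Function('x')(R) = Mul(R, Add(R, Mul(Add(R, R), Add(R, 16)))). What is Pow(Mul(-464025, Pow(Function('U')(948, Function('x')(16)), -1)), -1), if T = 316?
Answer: Rational(5207988, 154675) ≈ 33.671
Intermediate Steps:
Function('x')(R) = Mul(R, Add(R, Mul(2, R, Add(16, R)))) (Function('x')(R) = Mul(R, Add(R, Mul(Mul(2, R), Add(16, R)))) = Mul(R, Add(R, Mul(2, R, Add(16, R)))))
Function('U')(Y, D) = Add(Mul(-957, D), Mul(317, Y)) (Function('U')(Y, D) = Add(Add(Mul(316, Y), Mul(-957, D)), Y) = Add(Add(Mul(-957, D), Mul(316, Y)), Y) = Add(Mul(-957, D), Mul(317, Y)))
Pow(Mul(-464025, Pow(Function('U')(948, Function('x')(16)), -1)), -1) = Pow(Mul(-464025, Pow(Add(Mul(-957, Mul(Pow(16, 2), Add(33, Mul(2, 16)))), Mul(317, 948)), -1)), -1) = Pow(Mul(-464025, Pow(Add(Mul(-957, Mul(256, Add(33, 32))), 300516), -1)), -1) = Pow(Mul(-464025, Pow(Add(Mul(-957, Mul(256, 65)), 300516), -1)), -1) = Pow(Mul(-464025, Pow(Add(Mul(-957, 16640), 300516), -1)), -1) = Pow(Mul(-464025, Pow(Add(-15924480, 300516), -1)), -1) = Pow(Mul(-464025, Pow(-15623964, -1)), -1) = Pow(Mul(-464025, Rational(-1, 15623964)), -1) = Pow(Rational(154675, 5207988), -1) = Rational(5207988, 154675)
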